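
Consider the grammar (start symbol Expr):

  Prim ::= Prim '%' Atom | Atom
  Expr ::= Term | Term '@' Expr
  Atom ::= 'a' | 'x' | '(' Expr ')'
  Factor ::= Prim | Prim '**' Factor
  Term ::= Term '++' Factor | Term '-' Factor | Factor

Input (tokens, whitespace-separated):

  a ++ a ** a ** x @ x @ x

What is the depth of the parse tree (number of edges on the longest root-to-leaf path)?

7

[Expr [Term [Term [Factor [Prim [Atom a]]]] ++ [Factor [Prim [Atom a]] ** [Factor [Prim [Atom a]] ** [Factor [Prim [Atom x]]]]]] @ [Expr [Term [Factor [Prim [Atom x]]]] @ [Expr [Term [Factor [Prim [Atom x]]]]]]]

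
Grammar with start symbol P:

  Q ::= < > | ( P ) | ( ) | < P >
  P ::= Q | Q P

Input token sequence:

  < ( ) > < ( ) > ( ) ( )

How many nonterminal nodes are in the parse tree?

12

[P [Q < [P [Q ( )]] >] [P [Q < [P [Q ( )]] >] [P [Q ( )] [P [Q ( )]]]]]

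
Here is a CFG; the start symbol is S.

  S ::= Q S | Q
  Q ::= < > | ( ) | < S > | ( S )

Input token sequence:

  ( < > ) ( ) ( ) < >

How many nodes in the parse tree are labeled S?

[S [Q ( [S [Q < >]] )] [S [Q ( )] [S [Q ( )] [S [Q < >]]]]]

5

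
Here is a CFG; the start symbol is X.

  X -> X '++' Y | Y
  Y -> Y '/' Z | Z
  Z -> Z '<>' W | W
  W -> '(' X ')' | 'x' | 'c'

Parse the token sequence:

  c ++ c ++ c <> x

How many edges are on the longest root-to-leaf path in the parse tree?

6

[X [X [X [Y [Z [W c]]]] ++ [Y [Z [W c]]]] ++ [Y [Z [Z [W c]] <> [W x]]]]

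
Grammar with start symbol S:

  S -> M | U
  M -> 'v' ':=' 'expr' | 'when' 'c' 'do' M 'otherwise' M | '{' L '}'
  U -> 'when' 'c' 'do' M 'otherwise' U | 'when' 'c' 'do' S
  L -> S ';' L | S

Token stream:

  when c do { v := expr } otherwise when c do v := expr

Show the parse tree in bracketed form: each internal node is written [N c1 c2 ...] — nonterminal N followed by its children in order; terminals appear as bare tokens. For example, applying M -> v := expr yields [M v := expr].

[S [U when c do [M { [L [S [M v := expr]]] }] otherwise [U when c do [S [M v := expr]]]]]

S
U
when c do M otherwise U
when c do { L } otherwise U
when c do { S } otherwise U
when c do { M } otherwise U
when c do { v := expr } otherwise U
when c do { v := expr } otherwise when c do S
when c do { v := expr } otherwise when c do M
when c do { v := expr } otherwise when c do v := expr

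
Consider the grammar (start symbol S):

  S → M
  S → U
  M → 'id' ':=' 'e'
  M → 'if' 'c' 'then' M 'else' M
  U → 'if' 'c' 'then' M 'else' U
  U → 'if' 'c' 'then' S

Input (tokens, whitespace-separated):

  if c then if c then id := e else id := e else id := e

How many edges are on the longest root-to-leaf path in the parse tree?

4

[S [M if c then [M if c then [M id := e] else [M id := e]] else [M id := e]]]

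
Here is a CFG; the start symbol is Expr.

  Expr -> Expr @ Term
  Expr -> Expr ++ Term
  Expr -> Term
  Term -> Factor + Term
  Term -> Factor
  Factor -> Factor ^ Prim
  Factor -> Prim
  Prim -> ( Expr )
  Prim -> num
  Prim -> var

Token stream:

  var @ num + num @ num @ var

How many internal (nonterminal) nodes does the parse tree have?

19

[Expr [Expr [Expr [Expr [Term [Factor [Prim var]]]] @ [Term [Factor [Prim num]] + [Term [Factor [Prim num]]]]] @ [Term [Factor [Prim num]]]] @ [Term [Factor [Prim var]]]]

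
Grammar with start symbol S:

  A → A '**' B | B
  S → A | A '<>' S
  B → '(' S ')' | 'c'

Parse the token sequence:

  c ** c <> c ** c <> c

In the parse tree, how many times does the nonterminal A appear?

5

[S [A [A [B c]] ** [B c]] <> [S [A [A [B c]] ** [B c]] <> [S [A [B c]]]]]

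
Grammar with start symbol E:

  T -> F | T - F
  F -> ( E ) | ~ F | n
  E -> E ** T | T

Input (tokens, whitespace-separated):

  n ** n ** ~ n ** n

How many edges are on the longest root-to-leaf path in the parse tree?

[E [E [E [E [T [F n]]] ** [T [F n]]] ** [T [F ~ [F n]]]] ** [T [F n]]]

6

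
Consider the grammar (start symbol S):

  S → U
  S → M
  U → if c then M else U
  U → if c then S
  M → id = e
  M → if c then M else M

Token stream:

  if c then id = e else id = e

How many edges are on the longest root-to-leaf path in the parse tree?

3

[S [M if c then [M id = e] else [M id = e]]]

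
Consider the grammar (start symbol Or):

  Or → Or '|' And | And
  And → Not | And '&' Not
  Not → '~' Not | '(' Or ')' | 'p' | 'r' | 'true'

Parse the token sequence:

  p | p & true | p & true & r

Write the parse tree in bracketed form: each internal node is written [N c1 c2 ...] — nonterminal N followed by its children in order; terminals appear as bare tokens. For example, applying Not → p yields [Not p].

[Or [Or [Or [And [Not p]]] | [And [And [Not p]] & [Not true]]] | [And [And [And [Not p]] & [Not true]] & [Not r]]]

Or
Or | And
Or | And | And
And | And | And
Not | And | And
p | And | And
p | And & Not | And
p | Not & Not | And
p | p & Not | And
p | p & true | And
p | p & true | And & Not
p | p & true | And & Not & Not
p | p & true | Not & Not & Not
p | p & true | p & Not & Not
p | p & true | p & true & Not
p | p & true | p & true & r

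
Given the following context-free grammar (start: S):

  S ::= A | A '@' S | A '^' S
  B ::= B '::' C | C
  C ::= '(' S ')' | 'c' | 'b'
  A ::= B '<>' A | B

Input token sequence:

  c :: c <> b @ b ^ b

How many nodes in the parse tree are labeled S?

[S [A [B [B [C c]] :: [C c]] <> [A [B [C b]]]] @ [S [A [B [C b]]] ^ [S [A [B [C b]]]]]]

3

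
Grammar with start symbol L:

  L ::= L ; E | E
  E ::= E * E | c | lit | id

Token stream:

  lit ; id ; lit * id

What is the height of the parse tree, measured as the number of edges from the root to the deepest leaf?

4

[L [L [L [E lit]] ; [E id]] ; [E [E lit] * [E id]]]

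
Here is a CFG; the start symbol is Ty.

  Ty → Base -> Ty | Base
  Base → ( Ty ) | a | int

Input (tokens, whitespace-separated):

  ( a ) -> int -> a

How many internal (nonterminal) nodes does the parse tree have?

[Ty [Base ( [Ty [Base a]] )] -> [Ty [Base int] -> [Ty [Base a]]]]

8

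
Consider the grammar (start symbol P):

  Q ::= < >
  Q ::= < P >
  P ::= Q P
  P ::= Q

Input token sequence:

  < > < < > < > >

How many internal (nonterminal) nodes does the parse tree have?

8

[P [Q < >] [P [Q < [P [Q < >] [P [Q < >]]] >]]]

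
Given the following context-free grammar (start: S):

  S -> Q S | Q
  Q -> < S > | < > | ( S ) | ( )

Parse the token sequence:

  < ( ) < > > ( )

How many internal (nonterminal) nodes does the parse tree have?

[S [Q < [S [Q ( )] [S [Q < >]]] >] [S [Q ( )]]]

8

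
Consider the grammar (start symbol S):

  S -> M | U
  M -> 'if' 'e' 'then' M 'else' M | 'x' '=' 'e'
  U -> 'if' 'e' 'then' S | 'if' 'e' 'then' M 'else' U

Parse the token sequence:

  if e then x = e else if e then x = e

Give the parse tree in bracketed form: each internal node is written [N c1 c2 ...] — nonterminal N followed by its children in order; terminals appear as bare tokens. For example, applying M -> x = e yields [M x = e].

S
U
if e then M else U
if e then x = e else U
if e then x = e else if e then S
if e then x = e else if e then M
if e then x = e else if e then x = e

[S [U if e then [M x = e] else [U if e then [S [M x = e]]]]]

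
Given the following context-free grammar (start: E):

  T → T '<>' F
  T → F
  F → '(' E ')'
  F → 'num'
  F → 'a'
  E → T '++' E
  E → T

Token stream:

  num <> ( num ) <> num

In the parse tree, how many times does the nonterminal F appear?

[E [T [T [T [F num]] <> [F ( [E [T [F num]]] )]] <> [F num]]]

4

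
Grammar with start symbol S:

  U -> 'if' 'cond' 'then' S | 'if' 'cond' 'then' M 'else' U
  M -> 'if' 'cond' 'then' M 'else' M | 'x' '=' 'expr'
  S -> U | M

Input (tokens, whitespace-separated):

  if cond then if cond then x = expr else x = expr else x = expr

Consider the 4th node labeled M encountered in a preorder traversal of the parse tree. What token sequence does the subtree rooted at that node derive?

[S [M if cond then [M if cond then [M x = expr] else [M x = expr]] else [M x = expr]]]

x = expr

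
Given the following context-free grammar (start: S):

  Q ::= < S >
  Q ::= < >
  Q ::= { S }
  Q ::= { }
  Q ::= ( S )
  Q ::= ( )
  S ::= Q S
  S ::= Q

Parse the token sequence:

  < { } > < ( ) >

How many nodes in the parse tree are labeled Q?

[S [Q < [S [Q { }]] >] [S [Q < [S [Q ( )]] >]]]

4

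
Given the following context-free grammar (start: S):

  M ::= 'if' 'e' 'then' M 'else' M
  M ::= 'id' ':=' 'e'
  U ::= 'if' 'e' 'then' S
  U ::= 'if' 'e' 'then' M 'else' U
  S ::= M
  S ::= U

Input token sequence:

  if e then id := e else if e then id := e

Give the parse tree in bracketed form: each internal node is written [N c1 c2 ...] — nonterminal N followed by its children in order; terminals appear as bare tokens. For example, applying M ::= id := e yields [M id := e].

S
U
if e then M else U
if e then id := e else U
if e then id := e else if e then S
if e then id := e else if e then M
if e then id := e else if e then id := e

[S [U if e then [M id := e] else [U if e then [S [M id := e]]]]]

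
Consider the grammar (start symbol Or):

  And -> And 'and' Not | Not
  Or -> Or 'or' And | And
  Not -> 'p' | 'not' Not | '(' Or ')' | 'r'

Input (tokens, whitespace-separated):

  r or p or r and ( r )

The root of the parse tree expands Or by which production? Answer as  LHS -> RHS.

Or -> Or 'or' And

[Or [Or [Or [And [Not r]]] or [And [Not p]]] or [And [And [Not r]] and [Not ( [Or [And [Not r]]] )]]]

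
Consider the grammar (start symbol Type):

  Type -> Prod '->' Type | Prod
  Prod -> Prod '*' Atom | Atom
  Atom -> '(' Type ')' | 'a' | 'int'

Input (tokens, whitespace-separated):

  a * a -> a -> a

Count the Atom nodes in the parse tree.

[Type [Prod [Prod [Atom a]] * [Atom a]] -> [Type [Prod [Atom a]] -> [Type [Prod [Atom a]]]]]

4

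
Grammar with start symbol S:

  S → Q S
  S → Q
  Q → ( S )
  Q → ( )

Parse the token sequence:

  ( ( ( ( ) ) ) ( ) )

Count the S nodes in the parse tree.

5

[S [Q ( [S [Q ( [S [Q ( [S [Q ( )]] )]] )] [S [Q ( )]]] )]]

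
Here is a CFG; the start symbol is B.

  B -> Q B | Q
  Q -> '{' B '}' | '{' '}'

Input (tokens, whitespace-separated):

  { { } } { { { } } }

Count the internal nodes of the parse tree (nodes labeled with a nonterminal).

[B [Q { [B [Q { }]] }] [B [Q { [B [Q { [B [Q { }]] }]] }]]]

10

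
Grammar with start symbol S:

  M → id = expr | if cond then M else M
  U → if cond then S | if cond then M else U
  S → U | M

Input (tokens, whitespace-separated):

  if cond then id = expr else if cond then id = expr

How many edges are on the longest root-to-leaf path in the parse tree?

5

[S [U if cond then [M id = expr] else [U if cond then [S [M id = expr]]]]]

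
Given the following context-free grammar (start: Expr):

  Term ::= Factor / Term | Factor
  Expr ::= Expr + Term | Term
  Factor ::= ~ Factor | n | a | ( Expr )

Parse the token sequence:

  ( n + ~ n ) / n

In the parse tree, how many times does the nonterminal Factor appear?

[Expr [Term [Factor ( [Expr [Expr [Term [Factor n]]] + [Term [Factor ~ [Factor n]]]] )] / [Term [Factor n]]]]

5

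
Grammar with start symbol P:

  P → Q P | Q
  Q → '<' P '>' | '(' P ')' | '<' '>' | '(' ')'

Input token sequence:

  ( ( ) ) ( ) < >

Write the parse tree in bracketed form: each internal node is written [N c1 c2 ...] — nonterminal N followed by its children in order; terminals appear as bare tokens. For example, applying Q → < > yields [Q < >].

[P [Q ( [P [Q ( )]] )] [P [Q ( )] [P [Q < >]]]]

P
Q P
( P ) P
( Q ) P
( ( ) ) P
( ( ) ) Q P
( ( ) ) ( ) P
( ( ) ) ( ) Q
( ( ) ) ( ) < >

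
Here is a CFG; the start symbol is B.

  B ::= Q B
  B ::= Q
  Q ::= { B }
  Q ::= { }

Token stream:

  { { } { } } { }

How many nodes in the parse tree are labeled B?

[B [Q { [B [Q { }] [B [Q { }]]] }] [B [Q { }]]]

4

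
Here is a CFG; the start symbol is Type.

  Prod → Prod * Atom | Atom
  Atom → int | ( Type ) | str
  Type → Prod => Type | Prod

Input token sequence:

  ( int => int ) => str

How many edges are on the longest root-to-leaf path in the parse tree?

7

[Type [Prod [Atom ( [Type [Prod [Atom int]] => [Type [Prod [Atom int]]]] )]] => [Type [Prod [Atom str]]]]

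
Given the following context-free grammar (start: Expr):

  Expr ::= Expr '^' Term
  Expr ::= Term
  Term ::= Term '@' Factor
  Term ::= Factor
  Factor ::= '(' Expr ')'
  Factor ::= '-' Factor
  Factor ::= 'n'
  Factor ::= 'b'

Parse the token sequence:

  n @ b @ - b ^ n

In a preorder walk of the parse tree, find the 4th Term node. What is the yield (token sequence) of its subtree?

n

[Expr [Expr [Term [Term [Term [Factor n]] @ [Factor b]] @ [Factor - [Factor b]]]] ^ [Term [Factor n]]]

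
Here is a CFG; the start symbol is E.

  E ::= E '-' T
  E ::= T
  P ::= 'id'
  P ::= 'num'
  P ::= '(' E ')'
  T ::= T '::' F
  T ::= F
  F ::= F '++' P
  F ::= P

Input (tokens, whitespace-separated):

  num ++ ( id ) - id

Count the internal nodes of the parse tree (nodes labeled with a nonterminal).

14

[E [E [T [F [F [P num]] ++ [P ( [E [T [F [P id]]]] )]]]] - [T [F [P id]]]]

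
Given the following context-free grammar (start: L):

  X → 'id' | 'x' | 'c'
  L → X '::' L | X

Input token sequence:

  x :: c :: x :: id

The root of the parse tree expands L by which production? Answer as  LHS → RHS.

L → X '::' L

[L [X x] :: [L [X c] :: [L [X x] :: [L [X id]]]]]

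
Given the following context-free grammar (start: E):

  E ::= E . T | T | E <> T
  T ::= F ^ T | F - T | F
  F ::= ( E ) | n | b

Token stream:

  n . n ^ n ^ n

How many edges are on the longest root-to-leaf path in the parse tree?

[E [E [T [F n]]] . [T [F n] ^ [T [F n] ^ [T [F n]]]]]

5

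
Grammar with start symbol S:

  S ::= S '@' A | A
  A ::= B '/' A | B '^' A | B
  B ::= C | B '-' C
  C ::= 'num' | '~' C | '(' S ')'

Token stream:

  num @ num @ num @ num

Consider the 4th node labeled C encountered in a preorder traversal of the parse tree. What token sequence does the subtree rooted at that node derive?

num

[S [S [S [S [A [B [C num]]]] @ [A [B [C num]]]] @ [A [B [C num]]]] @ [A [B [C num]]]]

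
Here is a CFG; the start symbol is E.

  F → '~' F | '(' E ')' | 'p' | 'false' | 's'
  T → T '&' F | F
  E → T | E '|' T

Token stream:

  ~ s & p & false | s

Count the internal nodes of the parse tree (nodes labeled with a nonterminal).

[E [E [T [T [T [F ~ [F s]]] & [F p]] & [F false]]] | [T [F s]]]

11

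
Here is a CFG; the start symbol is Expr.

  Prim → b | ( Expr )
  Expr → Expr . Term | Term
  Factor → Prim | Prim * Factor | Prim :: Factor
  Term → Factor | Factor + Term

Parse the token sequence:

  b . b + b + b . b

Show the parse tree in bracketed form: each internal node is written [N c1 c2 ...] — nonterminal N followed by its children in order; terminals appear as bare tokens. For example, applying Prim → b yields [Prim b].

[Expr [Expr [Expr [Term [Factor [Prim b]]]] . [Term [Factor [Prim b]] + [Term [Factor [Prim b]] + [Term [Factor [Prim b]]]]]] . [Term [Factor [Prim b]]]]

Expr
Expr . Term
Expr . Term . Term
Term . Term . Term
Factor . Term . Term
Prim . Term . Term
b . Term . Term
b . Factor + Term . Term
b . Prim + Term . Term
b . b + Term . Term
b . b + Factor + Term . Term
b . b + Prim + Term . Term
b . b + b + Term . Term
b . b + b + Factor . Term
b . b + b + Prim . Term
b . b + b + b . Term
b . b + b + b . Factor
b . b + b + b . Prim
b . b + b + b . b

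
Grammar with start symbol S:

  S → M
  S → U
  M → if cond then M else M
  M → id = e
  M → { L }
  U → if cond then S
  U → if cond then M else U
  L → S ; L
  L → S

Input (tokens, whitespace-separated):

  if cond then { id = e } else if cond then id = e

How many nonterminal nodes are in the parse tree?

[S [U if cond then [M { [L [S [M id = e]]] }] else [U if cond then [S [M id = e]]]]]

9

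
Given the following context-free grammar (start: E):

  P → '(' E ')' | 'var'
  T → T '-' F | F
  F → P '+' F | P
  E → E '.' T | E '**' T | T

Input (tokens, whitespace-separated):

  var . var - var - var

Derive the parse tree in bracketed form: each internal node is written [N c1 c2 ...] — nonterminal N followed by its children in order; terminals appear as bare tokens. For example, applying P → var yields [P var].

E
E . T
T . T
F . T
P . T
var . T
var . T - F
var . T - F - F
var . F - F - F
var . P - F - F
var . var - F - F
var . var - P - F
var . var - var - F
var . var - var - P
var . var - var - var

[E [E [T [F [P var]]]] . [T [T [T [F [P var]]] - [F [P var]]] - [F [P var]]]]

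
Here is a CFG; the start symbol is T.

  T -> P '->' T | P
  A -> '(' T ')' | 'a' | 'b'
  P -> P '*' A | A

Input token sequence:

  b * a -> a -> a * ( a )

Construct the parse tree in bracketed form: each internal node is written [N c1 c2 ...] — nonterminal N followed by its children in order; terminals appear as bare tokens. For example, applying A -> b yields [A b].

[T [P [P [A b]] * [A a]] -> [T [P [A a]] -> [T [P [P [A a]] * [A ( [T [P [A a]]] )]]]]]

T
P -> T
P * A -> T
A * A -> T
b * A -> T
b * a -> T
b * a -> P -> T
b * a -> A -> T
b * a -> a -> T
b * a -> a -> P
b * a -> a -> P * A
b * a -> a -> A * A
b * a -> a -> a * A
b * a -> a -> a * ( T )
b * a -> a -> a * ( P )
b * a -> a -> a * ( A )
b * a -> a -> a * ( a )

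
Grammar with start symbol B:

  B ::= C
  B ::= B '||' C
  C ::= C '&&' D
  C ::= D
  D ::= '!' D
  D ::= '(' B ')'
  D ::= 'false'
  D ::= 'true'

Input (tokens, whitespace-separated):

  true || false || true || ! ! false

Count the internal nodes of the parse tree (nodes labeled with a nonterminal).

14

[B [B [B [B [C [D true]]] || [C [D false]]] || [C [D true]]] || [C [D ! [D ! [D false]]]]]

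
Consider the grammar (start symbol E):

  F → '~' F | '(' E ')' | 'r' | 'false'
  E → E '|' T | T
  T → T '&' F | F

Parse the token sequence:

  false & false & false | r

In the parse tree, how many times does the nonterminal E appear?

2

[E [E [T [T [T [F false]] & [F false]] & [F false]]] | [T [F r]]]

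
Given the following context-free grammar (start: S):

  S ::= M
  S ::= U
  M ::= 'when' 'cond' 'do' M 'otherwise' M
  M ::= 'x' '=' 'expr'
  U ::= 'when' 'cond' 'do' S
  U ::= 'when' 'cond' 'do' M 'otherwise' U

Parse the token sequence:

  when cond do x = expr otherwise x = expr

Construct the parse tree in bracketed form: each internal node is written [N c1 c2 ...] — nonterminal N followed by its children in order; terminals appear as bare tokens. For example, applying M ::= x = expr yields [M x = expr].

S
M
when cond do M otherwise M
when cond do x = expr otherwise M
when cond do x = expr otherwise x = expr

[S [M when cond do [M x = expr] otherwise [M x = expr]]]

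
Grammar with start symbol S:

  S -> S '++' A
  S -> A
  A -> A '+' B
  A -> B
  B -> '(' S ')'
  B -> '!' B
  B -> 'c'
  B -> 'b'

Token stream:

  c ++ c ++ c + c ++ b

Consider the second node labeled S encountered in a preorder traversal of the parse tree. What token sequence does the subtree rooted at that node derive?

c ++ c ++ c + c

[S [S [S [S [A [B c]]] ++ [A [B c]]] ++ [A [A [B c]] + [B c]]] ++ [A [B b]]]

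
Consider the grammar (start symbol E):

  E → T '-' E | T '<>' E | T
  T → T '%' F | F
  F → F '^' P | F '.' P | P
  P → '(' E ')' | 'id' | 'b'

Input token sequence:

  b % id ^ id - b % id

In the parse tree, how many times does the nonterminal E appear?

2

[E [T [T [F [P b]]] % [F [F [P id]] ^ [P id]]] - [E [T [T [F [P b]]] % [F [P id]]]]]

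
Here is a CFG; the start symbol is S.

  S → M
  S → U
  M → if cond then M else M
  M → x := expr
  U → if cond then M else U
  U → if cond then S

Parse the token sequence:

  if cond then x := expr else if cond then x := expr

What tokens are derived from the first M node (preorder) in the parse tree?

x := expr

[S [U if cond then [M x := expr] else [U if cond then [S [M x := expr]]]]]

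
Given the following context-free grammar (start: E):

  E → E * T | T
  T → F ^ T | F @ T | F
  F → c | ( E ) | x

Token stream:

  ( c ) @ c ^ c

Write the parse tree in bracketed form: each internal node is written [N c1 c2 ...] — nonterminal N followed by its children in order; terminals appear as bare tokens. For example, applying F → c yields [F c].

[E [T [F ( [E [T [F c]]] )] @ [T [F c] ^ [T [F c]]]]]

E
T
F @ T
( E ) @ T
( T ) @ T
( F ) @ T
( c ) @ T
( c ) @ F ^ T
( c ) @ c ^ T
( c ) @ c ^ F
( c ) @ c ^ c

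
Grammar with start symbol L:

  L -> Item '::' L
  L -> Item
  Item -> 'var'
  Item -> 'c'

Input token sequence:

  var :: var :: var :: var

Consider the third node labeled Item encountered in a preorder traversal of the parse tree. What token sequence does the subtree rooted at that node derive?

[L [Item var] :: [L [Item var] :: [L [Item var] :: [L [Item var]]]]]

var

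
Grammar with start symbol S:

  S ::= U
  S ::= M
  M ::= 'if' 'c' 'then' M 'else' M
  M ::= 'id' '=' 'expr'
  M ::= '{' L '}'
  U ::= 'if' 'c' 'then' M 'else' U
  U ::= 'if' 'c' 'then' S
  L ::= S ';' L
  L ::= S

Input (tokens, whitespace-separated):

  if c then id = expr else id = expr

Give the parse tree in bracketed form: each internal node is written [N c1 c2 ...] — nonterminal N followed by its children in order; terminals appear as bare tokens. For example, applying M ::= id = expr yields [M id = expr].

S
M
if c then M else M
if c then id = expr else M
if c then id = expr else id = expr

[S [M if c then [M id = expr] else [M id = expr]]]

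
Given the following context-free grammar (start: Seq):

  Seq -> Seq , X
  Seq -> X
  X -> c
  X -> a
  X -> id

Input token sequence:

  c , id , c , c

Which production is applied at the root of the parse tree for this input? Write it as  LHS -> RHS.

[Seq [Seq [Seq [Seq [X c]] , [X id]] , [X c]] , [X c]]

Seq -> Seq , X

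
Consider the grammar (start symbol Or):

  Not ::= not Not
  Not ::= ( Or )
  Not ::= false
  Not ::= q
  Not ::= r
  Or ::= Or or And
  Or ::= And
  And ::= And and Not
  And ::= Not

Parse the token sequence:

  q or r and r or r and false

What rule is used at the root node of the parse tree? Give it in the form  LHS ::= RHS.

[Or [Or [Or [And [Not q]]] or [And [And [Not r]] and [Not r]]] or [And [And [Not r]] and [Not false]]]

Or ::= Or or And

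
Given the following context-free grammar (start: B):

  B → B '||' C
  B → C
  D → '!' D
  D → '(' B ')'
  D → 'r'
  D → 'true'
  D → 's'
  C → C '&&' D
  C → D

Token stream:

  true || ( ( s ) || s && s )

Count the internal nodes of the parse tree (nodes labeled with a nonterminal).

17

[B [B [C [D true]]] || [C [D ( [B [B [C [D ( [B [C [D s]]] )]]] || [C [C [D s]] && [D s]]] )]]]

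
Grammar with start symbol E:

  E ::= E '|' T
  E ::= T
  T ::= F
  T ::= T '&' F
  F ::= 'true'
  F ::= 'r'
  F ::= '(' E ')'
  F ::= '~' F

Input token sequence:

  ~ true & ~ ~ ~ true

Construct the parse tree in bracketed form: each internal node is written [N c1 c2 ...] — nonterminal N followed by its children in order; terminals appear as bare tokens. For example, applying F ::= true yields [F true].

[E [T [T [F ~ [F true]]] & [F ~ [F ~ [F ~ [F true]]]]]]

E
T
T & F
F & F
~ F & F
~ true & F
~ true & ~ F
~ true & ~ ~ F
~ true & ~ ~ ~ F
~ true & ~ ~ ~ true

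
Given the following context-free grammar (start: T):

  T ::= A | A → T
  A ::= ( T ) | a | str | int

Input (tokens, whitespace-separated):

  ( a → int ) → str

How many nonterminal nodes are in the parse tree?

8

[T [A ( [T [A a] → [T [A int]]] )] → [T [A str]]]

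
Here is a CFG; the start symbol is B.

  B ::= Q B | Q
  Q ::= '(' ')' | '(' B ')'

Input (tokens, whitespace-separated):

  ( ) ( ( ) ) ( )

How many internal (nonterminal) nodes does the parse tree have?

[B [Q ( )] [B [Q ( [B [Q ( )]] )] [B [Q ( )]]]]

8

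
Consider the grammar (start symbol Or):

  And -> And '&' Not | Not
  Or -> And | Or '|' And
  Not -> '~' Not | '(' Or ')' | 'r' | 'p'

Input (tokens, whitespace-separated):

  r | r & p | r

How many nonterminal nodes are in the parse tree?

[Or [Or [Or [And [Not r]]] | [And [And [Not r]] & [Not p]]] | [And [Not r]]]

11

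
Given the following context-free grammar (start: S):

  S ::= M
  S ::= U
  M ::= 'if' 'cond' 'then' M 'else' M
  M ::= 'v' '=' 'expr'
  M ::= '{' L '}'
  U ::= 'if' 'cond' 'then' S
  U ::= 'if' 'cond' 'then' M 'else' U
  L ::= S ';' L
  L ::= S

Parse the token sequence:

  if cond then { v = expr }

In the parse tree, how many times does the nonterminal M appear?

[S [U if cond then [S [M { [L [S [M v = expr]]] }]]]]

2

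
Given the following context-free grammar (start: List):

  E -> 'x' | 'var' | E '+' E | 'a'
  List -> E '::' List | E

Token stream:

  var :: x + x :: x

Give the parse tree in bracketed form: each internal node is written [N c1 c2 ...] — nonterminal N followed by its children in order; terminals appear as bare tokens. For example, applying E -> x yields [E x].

[List [E var] :: [List [E [E x] + [E x]] :: [List [E x]]]]

List
E :: List
var :: List
var :: E :: List
var :: E + E :: List
var :: x + E :: List
var :: x + x :: List
var :: x + x :: E
var :: x + x :: x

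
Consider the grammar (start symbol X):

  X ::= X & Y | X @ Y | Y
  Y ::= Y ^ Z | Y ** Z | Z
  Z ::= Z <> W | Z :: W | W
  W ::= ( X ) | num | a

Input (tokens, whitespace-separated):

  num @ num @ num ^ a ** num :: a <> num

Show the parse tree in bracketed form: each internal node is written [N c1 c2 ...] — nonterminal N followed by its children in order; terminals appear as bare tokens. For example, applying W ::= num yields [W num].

[X [X [X [Y [Z [W num]]]] @ [Y [Z [W num]]]] @ [Y [Y [Y [Z [W num]]] ^ [Z [W a]]] ** [Z [Z [Z [W num]] :: [W a]] <> [W num]]]]

X
X @ Y
X @ Y @ Y
Y @ Y @ Y
Z @ Y @ Y
W @ Y @ Y
num @ Y @ Y
num @ Z @ Y
num @ W @ Y
num @ num @ Y
num @ num @ Y ** Z
num @ num @ Y ^ Z ** Z
num @ num @ Z ^ Z ** Z
num @ num @ W ^ Z ** Z
num @ num @ num ^ Z ** Z
num @ num @ num ^ W ** Z
num @ num @ num ^ a ** Z
num @ num @ num ^ a ** Z <> W
num @ num @ num ^ a ** Z :: W <> W
num @ num @ num ^ a ** W :: W <> W
num @ num @ num ^ a ** num :: W <> W
num @ num @ num ^ a ** num :: a <> W
num @ num @ num ^ a ** num :: a <> num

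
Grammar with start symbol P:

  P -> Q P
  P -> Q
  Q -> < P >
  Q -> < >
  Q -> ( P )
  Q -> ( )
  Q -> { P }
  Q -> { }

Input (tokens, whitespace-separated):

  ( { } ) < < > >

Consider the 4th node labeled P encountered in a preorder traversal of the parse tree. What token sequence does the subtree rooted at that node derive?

< >

[P [Q ( [P [Q { }]] )] [P [Q < [P [Q < >]] >]]]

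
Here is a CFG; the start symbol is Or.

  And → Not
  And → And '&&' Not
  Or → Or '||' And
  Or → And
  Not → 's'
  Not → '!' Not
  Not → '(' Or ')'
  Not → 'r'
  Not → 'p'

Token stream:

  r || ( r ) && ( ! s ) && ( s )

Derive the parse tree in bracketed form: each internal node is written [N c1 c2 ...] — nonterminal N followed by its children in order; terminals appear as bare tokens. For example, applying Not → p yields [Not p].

[Or [Or [And [Not r]]] || [And [And [And [Not ( [Or [And [Not r]]] )]] && [Not ( [Or [And [Not ! [Not s]]]] )]] && [Not ( [Or [And [Not s]]] )]]]

Or
Or || And
And || And
Not || And
r || And
r || And && Not
r || And && Not && Not
r || Not && Not && Not
r || ( Or ) && Not && Not
r || ( And ) && Not && Not
r || ( Not ) && Not && Not
r || ( r ) && Not && Not
r || ( r ) && ( Or ) && Not
r || ( r ) && ( And ) && Not
r || ( r ) && ( Not ) && Not
r || ( r ) && ( ! Not ) && Not
r || ( r ) && ( ! s ) && Not
r || ( r ) && ( ! s ) && ( Or )
r || ( r ) && ( ! s ) && ( And )
r || ( r ) && ( ! s ) && ( Not )
r || ( r ) && ( ! s ) && ( s )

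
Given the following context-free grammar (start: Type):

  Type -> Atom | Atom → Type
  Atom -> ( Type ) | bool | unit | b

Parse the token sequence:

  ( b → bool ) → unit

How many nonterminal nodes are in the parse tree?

[Type [Atom ( [Type [Atom b] → [Type [Atom bool]]] )] → [Type [Atom unit]]]

8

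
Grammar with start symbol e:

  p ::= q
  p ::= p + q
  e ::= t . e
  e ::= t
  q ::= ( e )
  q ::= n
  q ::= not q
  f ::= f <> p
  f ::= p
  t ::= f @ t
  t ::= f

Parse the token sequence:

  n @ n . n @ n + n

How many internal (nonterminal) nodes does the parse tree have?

[e [t [f [p [q n]]] @ [t [f [p [q n]]]]] . [e [t [f [p [q n]]] @ [t [f [p [p [q n]] + [q n]]]]]]]

20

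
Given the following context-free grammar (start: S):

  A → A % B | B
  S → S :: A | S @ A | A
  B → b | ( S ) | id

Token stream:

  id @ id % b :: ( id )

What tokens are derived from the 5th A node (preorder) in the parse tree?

[S [S [S [A [B id]]] @ [A [A [B id]] % [B b]]] :: [A [B ( [S [A [B id]]] )]]]

id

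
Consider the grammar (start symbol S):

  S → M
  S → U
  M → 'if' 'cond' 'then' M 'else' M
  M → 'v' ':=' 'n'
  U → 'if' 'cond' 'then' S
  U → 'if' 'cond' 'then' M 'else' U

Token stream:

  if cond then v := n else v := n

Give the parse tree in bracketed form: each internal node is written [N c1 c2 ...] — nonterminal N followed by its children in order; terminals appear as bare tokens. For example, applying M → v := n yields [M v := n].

S
M
if cond then M else M
if cond then v := n else M
if cond then v := n else v := n

[S [M if cond then [M v := n] else [M v := n]]]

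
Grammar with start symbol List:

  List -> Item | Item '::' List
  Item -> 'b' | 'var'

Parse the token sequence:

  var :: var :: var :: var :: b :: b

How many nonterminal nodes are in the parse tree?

12

[List [Item var] :: [List [Item var] :: [List [Item var] :: [List [Item var] :: [List [Item b] :: [List [Item b]]]]]]]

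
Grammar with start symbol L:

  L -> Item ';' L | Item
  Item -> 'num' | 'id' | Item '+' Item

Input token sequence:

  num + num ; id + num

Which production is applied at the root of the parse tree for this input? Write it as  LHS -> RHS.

L -> Item ';' L

[L [Item [Item num] + [Item num]] ; [L [Item [Item id] + [Item num]]]]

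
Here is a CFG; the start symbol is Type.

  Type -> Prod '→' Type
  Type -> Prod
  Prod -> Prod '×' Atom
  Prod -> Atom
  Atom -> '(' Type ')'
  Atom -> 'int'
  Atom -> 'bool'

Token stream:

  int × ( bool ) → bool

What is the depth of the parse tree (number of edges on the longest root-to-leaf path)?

[Type [Prod [Prod [Atom int]] × [Atom ( [Type [Prod [Atom bool]]] )]] → [Type [Prod [Atom bool]]]]

6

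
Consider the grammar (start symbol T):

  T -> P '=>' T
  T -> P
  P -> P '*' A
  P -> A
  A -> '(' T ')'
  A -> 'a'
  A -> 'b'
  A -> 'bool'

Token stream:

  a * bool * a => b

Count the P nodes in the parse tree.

[T [P [P [P [A a]] * [A bool]] * [A a]] => [T [P [A b]]]]

4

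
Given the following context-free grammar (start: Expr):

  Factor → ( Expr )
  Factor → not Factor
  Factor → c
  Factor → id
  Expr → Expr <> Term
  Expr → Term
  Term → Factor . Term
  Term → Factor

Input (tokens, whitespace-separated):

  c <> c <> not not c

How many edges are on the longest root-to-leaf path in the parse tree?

5

[Expr [Expr [Expr [Term [Factor c]]] <> [Term [Factor c]]] <> [Term [Factor not [Factor not [Factor c]]]]]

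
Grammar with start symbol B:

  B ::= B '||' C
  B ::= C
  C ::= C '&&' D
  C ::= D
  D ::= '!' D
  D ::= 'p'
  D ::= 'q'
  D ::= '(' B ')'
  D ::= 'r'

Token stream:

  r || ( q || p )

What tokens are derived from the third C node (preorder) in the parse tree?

[B [B [C [D r]]] || [C [D ( [B [B [C [D q]]] || [C [D p]]] )]]]

q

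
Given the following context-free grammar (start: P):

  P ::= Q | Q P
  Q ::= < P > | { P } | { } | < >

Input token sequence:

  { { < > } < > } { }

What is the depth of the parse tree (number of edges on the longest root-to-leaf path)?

6

[P [Q { [P [Q { [P [Q < >]] }] [P [Q < >]]] }] [P [Q { }]]]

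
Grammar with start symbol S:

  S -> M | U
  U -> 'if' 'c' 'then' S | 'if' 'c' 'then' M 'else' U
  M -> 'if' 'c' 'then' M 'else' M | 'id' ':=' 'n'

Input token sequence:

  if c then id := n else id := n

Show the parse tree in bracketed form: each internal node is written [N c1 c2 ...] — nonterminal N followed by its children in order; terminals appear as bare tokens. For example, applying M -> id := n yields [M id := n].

[S [M if c then [M id := n] else [M id := n]]]

S
M
if c then M else M
if c then id := n else M
if c then id := n else id := n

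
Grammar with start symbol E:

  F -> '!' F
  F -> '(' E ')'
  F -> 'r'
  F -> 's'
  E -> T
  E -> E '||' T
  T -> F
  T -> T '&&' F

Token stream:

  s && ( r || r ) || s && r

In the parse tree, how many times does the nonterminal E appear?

4

[E [E [T [T [F s]] && [F ( [E [E [T [F r]]] || [T [F r]]] )]]] || [T [T [F s]] && [F r]]]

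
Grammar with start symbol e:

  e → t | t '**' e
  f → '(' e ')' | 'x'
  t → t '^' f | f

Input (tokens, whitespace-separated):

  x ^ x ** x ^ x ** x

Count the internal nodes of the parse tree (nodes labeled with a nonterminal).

[e [t [t [f x]] ^ [f x]] ** [e [t [t [f x]] ^ [f x]] ** [e [t [f x]]]]]

13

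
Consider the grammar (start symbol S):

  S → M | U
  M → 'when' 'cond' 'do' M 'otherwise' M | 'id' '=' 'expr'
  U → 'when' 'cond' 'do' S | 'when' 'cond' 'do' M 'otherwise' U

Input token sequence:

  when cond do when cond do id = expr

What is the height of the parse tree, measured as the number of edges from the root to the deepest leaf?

[S [U when cond do [S [U when cond do [S [M id = expr]]]]]]

6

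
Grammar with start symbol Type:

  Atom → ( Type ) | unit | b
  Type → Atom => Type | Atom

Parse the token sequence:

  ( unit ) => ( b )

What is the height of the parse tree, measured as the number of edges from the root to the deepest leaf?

5

[Type [Atom ( [Type [Atom unit]] )] => [Type [Atom ( [Type [Atom b]] )]]]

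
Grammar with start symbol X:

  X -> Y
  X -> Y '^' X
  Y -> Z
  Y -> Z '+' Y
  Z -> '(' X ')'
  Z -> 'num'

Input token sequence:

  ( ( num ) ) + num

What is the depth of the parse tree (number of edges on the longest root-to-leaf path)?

9

[X [Y [Z ( [X [Y [Z ( [X [Y [Z num]]] )]]] )] + [Y [Z num]]]]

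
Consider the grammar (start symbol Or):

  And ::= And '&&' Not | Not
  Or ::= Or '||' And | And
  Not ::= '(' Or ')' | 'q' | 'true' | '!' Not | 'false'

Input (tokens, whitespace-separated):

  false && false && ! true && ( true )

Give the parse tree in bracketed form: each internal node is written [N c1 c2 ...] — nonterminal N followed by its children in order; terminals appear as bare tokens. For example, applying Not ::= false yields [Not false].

Or
And
And && Not
And && Not && Not
And && Not && Not && Not
Not && Not && Not && Not
false && Not && Not && Not
false && false && Not && Not
false && false && ! Not && Not
false && false && ! true && Not
false && false && ! true && ( Or )
false && false && ! true && ( And )
false && false && ! true && ( Not )
false && false && ! true && ( true )

[Or [And [And [And [And [Not false]] && [Not false]] && [Not ! [Not true]]] && [Not ( [Or [And [Not true]]] )]]]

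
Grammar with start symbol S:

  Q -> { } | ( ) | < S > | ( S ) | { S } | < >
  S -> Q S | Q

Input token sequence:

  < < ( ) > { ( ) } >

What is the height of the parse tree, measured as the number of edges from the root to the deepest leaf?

[S [Q < [S [Q < [S [Q ( )]] >] [S [Q { [S [Q ( )]] }]]] >]]

7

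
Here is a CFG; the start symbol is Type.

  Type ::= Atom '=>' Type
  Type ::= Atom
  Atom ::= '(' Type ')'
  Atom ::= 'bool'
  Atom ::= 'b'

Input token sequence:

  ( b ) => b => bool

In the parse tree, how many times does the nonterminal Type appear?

[Type [Atom ( [Type [Atom b]] )] => [Type [Atom b] => [Type [Atom bool]]]]

4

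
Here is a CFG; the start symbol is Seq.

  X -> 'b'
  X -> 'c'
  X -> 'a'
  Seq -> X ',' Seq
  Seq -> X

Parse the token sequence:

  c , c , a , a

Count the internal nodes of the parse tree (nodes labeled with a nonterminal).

[Seq [X c] , [Seq [X c] , [Seq [X a] , [Seq [X a]]]]]

8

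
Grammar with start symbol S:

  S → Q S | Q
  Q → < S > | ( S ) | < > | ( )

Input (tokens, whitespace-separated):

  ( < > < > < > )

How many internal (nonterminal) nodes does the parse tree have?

[S [Q ( [S [Q < >] [S [Q < >] [S [Q < >]]]] )]]

8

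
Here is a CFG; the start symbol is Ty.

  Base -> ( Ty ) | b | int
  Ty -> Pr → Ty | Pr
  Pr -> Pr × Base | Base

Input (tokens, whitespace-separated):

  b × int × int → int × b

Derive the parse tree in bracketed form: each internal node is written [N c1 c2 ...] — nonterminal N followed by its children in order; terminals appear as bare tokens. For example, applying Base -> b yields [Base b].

[Ty [Pr [Pr [Pr [Base b]] × [Base int]] × [Base int]] → [Ty [Pr [Pr [Base int]] × [Base b]]]]

Ty
Pr → Ty
Pr × Base → Ty
Pr × Base × Base → Ty
Base × Base × Base → Ty
b × Base × Base → Ty
b × int × Base → Ty
b × int × int → Ty
b × int × int → Pr
b × int × int → Pr × Base
b × int × int → Base × Base
b × int × int → int × Base
b × int × int → int × b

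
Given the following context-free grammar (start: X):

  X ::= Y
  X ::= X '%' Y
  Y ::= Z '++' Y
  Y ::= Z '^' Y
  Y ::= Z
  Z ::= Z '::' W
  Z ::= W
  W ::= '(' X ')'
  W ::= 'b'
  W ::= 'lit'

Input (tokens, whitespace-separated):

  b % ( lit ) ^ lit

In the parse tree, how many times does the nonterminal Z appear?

4

[X [X [Y [Z [W b]]]] % [Y [Z [W ( [X [Y [Z [W lit]]]] )]] ^ [Y [Z [W lit]]]]]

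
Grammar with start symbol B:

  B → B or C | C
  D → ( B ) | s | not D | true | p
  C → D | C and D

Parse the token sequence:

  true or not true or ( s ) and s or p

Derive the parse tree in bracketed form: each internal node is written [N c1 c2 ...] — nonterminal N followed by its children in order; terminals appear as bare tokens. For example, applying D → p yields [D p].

[B [B [B [B [C [D true]]] or [C [D not [D true]]]] or [C [C [D ( [B [C [D s]]] )]] and [D s]]] or [C [D p]]]

B
B or C
B or C or C
B or C or C or C
C or C or C or C
D or C or C or C
true or C or C or C
true or D or C or C
true or not D or C or C
true or not true or C or C
true or not true or C and D or C
true or not true or D and D or C
true or not true or ( B ) and D or C
true or not true or ( C ) and D or C
true or not true or ( D ) and D or C
true or not true or ( s ) and D or C
true or not true or ( s ) and s or C
true or not true or ( s ) and s or D
true or not true or ( s ) and s or p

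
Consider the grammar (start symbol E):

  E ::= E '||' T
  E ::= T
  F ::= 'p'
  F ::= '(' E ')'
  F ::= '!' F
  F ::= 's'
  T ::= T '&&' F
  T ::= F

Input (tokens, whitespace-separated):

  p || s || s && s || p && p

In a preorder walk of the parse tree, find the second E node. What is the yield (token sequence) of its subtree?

[E [E [E [E [T [F p]]] || [T [F s]]] || [T [T [F s]] && [F s]]] || [T [T [F p]] && [F p]]]

p || s || s && s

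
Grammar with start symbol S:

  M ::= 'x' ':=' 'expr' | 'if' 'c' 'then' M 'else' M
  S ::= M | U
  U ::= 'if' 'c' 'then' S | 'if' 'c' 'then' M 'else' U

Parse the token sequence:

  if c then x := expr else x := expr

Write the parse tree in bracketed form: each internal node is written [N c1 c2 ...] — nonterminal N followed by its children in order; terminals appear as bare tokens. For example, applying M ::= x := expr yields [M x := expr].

S
M
if c then M else M
if c then x := expr else M
if c then x := expr else x := expr

[S [M if c then [M x := expr] else [M x := expr]]]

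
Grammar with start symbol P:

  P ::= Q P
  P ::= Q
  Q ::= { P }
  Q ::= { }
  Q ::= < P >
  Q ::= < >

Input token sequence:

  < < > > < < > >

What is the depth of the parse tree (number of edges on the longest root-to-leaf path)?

5

[P [Q < [P [Q < >]] >] [P [Q < [P [Q < >]] >]]]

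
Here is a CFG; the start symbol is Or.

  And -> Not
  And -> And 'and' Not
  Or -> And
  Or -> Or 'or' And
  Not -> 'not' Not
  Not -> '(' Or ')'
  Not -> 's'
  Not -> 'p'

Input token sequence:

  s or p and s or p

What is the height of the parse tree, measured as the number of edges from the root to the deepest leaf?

[Or [Or [Or [And [Not s]]] or [And [And [Not p]] and [Not s]]] or [And [Not p]]]

5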